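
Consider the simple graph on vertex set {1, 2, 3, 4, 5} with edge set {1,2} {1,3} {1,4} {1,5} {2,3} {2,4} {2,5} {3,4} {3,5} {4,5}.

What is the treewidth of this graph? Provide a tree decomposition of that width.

With just one bag of size 5, the width is 5 − 1 = 4, so tw(G) ≤ 4. Conversely, {1, 2, 3, 4, 5} is a clique of size 5, and the vertices of any clique must share a bag in every tree decomposition; so some bag has ≥ 5 vertices and tw(G) ≥ 4. The upper and lower bounds meet at 4, so that is the treewidth.

Treewidth 4.
One optimal decomposition is:
Bags: B1 = {1, 2, 3, 4, 5}
Tree: (single bag)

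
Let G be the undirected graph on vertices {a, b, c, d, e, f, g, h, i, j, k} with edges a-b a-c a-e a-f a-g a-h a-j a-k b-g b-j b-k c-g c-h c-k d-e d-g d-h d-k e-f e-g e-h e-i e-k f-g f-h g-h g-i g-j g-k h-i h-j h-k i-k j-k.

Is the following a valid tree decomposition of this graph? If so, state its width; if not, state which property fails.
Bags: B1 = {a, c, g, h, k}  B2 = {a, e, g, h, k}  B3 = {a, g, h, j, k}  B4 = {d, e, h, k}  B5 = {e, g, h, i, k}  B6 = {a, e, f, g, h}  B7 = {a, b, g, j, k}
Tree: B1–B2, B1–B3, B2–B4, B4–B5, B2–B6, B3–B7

No — edge (g,d) lies in no bag.

A tree decomposition must satisfy three properties: every vertex lies in some bag; for every edge, both endpoints lie together in some bag; and for every vertex, the bags containing it form a connected subtree. Here edge (g,d) lies in no bag, so the decomposition is invalid.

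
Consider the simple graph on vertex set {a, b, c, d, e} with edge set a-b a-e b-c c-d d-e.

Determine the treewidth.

2

A width-2 tree decomposition is:
Bags: B1 = {a, b, e}  B2 = {b, c, e}  B3 = {c, d, e}
Tree: B1–B2, B2–B3
The largest bag has 3 vertices, giving width 2; this decomposition certifies tw(G) ≤ 2. The edges e–a–b–c–d–e form a cycle, so G is not a tree and its treewidth is at least 2. Hence tw(G) = 2 exactly.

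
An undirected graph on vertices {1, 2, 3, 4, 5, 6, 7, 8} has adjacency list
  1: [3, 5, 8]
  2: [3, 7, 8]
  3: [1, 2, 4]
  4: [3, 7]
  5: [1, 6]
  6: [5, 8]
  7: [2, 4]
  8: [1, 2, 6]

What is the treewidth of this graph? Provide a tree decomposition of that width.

Treewidth 2.
Bags: B1 = {3, 4, 7}  B2 = {2, 3, 7}  B3 = {1, 2, 3}  B4 = {1, 2, 8}  B5 = {1, 5, 8}  B6 = {5, 6, 8}
Tree: B1–B2, B2–B3, B3–B4, B4–B5, B5–B6

The largest bag has 3 vertices, giving width 2; this decomposition certifies tw(G) ≤ 2. For the lower bound, G contains the cycle 4–7–2–3–4, so G is not a forest; only forests have treewidth ≤ 1, hence tw(G) ≥ 2. Therefore the treewidth is 2.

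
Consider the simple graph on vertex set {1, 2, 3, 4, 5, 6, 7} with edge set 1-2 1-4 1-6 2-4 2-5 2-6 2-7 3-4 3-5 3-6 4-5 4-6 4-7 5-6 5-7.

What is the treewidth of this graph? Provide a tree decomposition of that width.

Each bag holds 4 vertices, so the decomposition has width 3, which upper-bounds the treewidth. Conversely, {1, 2, 4, 6} is a clique of size 4, and the vertices of any clique must share a bag in every tree decomposition; so some bag has ≥ 4 vertices and tw(G) ≥ 3. Therefore the treewidth is 3.

Treewidth 3.
One optimal decomposition is:
Bags: B1 = {3, 4, 5, 6}  B2 = {2, 4, 5, 6}  B3 = {1, 2, 4, 6}  B4 = {2, 4, 5, 7}
Tree: B1–B2, B2–B3, B2–B4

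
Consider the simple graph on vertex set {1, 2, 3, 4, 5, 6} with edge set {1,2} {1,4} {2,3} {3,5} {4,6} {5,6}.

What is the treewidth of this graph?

A width-2 tree decomposition is:
Bags: B1 = {1, 4, 6}  B2 = {1, 2, 6}  B3 = {2, 3, 6}  B4 = {3, 5, 6}
Tree: B1–B2, B2–B3, B3–B4
Every bag has size at most 3, so the width is 3 − 1 = 2 and tw(G) ≤ 2. Since 6–4–1–2–3–5–6 is a cycle in G, G is not acyclic. Forests are exactly the graphs of treewidth ≤ 1, so tw(G) ≥ 2. The upper and lower bounds meet at 2, so that is the treewidth.

2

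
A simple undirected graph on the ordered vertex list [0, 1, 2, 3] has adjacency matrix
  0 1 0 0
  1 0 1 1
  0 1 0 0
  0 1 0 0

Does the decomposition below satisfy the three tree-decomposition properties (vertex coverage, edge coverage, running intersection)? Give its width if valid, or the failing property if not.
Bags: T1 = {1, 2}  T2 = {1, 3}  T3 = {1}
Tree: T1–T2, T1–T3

A tree decomposition must satisfy three properties: every vertex lies in some bag; for every edge, both endpoints lie together in some bag; and for every vertex, the bags containing it form a connected subtree. Here vertex 0 appears in no bag, so the decomposition is invalid.

No — vertex 0 appears in no bag.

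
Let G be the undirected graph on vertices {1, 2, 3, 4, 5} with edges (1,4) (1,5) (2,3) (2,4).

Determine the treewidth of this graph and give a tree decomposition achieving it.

Treewidth 1.
One such decomposition:
Bags: B1 = {2, 3}  B2 = {2, 4}  B3 = {1, 4}  B4 = {1, 5}
Tree: B1–B2, B2–B3, B3–B4

Every bag has size at most 2, so the width is 2 − 1 = 1 and tw(G) ≤ 1. G has an edge, so its treewidth is at least 1. Combining the bounds, tw(G) = 1.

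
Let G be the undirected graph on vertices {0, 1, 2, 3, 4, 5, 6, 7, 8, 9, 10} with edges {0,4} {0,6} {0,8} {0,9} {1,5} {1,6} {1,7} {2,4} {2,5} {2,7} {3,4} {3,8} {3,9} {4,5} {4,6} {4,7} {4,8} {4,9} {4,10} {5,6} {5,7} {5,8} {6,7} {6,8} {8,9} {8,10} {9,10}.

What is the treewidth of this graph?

A width-3 tree decomposition is:
Bags: B1 = {0, 4, 8, 9}  B2 = {0, 4, 6, 8}  B3 = {4, 5, 6, 8}  B4 = {4, 8, 9, 10}  B5 = {4, 5, 6, 7}  B6 = {2, 4, 5, 7}  B7 = {1, 5, 6, 7}  B8 = {3, 4, 8, 9}
Tree: B1–B2, B2–B3, B1–B4, B3–B5, B5–B6, B5–B7, B1–B8
The largest bag has 4 vertices, giving width 3; this decomposition certifies tw(G) ≤ 3. On the other hand G contains the 4-clique {1, 5, 6, 7}. A clique must lie in a single bag of any decomposition, so no decomposition can have width below 3. The upper and lower bounds meet at 3, so that is the treewidth.

3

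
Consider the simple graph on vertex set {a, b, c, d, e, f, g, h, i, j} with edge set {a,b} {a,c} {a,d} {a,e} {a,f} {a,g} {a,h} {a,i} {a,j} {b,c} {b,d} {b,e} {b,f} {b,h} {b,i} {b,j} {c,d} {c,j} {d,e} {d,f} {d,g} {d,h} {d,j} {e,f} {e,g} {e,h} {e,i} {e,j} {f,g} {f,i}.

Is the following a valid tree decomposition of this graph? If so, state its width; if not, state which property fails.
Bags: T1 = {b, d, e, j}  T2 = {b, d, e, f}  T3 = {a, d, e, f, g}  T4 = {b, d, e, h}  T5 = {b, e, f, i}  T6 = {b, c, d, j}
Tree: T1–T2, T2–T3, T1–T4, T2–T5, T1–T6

No — edge (a,b) lies in no bag.

A tree decomposition must satisfy three properties: every vertex lies in some bag; for every edge, both endpoints lie together in some bag; and for every vertex, the bags containing it form a connected subtree. Here edge (a,b) lies in no bag, so the decomposition is invalid.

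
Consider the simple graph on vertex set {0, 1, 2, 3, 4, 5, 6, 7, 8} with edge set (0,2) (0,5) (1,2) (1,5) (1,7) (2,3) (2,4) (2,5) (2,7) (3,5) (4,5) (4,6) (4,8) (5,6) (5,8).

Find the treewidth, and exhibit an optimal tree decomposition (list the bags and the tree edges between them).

Treewidth 2.
One optimal decomposition is:
Bags: B1 = {2, 4, 5}  B2 = {4, 5, 8}  B3 = {0, 2, 5}  B4 = {1, 2, 5}  B5 = {1, 2, 7}  B6 = {2, 3, 5}  B7 = {4, 5, 6}
Tree: B1–B2, B1–B3, B1–B4, B4–B5, B3–B6, B2–B7

Each bag holds 3 vertices, so the decomposition has width 2, which upper-bounds the treewidth. On the other hand G contains the 3-clique {4, 5, 8}. A clique must lie in a single bag of any decomposition, so no decomposition can have width below 2. The upper and lower bounds meet at 2, so that is the treewidth.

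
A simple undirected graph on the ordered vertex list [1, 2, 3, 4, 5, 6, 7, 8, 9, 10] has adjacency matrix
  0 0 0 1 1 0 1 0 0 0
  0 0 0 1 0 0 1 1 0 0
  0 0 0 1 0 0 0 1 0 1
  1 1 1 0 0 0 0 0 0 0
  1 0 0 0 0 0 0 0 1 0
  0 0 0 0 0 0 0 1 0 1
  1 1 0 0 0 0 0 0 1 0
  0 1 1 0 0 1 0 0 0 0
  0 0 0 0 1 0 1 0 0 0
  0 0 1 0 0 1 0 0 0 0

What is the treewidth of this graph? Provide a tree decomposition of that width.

Treewidth 2.
Bags: B1 = {6, 8, 10}  B2 = {3, 8, 10}  B3 = {2, 3, 8}  B4 = {2, 3, 4}  B5 = {2, 4, 7}  B6 = {1, 4, 7}  B7 = {1, 7, 9}  B8 = {1, 5, 9}
Tree: B1–B2, B2–B3, B3–B4, B4–B5, B5–B6, B6–B7, B7–B8

Every bag has size at most 3, so the width is 3 − 1 = 2 and tw(G) ≤ 2. For the lower bound, G contains the cycle 6–10–3–8–6, so G is not a forest; only forests have treewidth ≤ 1, hence tw(G) ≥ 2. Hence tw(G) = 2 exactly.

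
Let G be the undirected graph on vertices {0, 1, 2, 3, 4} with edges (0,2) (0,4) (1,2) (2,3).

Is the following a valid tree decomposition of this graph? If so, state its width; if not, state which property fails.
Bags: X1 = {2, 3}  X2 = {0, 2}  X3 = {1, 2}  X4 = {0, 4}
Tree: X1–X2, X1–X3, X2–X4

Yes; width 1.

Every vertex of G appears in some bag (union = {0, 1, 2, 3, 4}); every edge is covered by a bag; and for each vertex v the set of bags containing v is connected in the bag tree. The decomposition is therefore valid. The largest bag has 2 vertices, so the width is 1.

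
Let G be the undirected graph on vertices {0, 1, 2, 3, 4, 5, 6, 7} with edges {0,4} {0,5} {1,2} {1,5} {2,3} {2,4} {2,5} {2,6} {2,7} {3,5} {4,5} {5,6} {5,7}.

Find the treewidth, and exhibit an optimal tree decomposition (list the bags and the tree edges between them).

Treewidth 2.
Bags: B1 = {2, 4, 5}  B2 = {1, 2, 5}  B3 = {2, 5, 7}  B4 = {2, 3, 5}  B5 = {0, 4, 5}  B6 = {2, 5, 6}
Tree: B1–B2, B2–B3, B2–B4, B1–B5, B2–B6

The largest bag has 3 vertices, giving width 2; this decomposition certifies tw(G) ≤ 2. On the other hand G contains the 3-clique {0, 4, 5}. A clique must lie in a single bag of any decomposition, so no decomposition can have width below 2. Therefore the treewidth is 2.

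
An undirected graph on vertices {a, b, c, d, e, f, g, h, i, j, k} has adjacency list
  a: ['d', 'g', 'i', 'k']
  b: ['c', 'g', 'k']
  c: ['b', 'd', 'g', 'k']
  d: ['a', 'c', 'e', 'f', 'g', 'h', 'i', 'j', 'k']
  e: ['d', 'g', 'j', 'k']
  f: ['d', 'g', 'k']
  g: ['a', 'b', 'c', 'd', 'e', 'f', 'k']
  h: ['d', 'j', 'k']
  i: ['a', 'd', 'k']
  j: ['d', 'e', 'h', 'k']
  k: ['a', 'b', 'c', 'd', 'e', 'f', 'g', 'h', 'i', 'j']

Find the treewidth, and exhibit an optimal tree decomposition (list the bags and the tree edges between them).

The largest bag has 4 vertices, giving width 3; this decomposition certifies tw(G) ≤ 3. Conversely, {d, e, g, k} is a clique of size 4, and the vertices of any clique must share a bag in every tree decomposition; so some bag has ≥ 4 vertices and tw(G) ≥ 3. Therefore the treewidth is 3.

Treewidth 3.
One such decomposition:
Bags: B1 = {d, f, g, k}  B2 = {a, d, g, k}  B3 = {c, d, g, k}  B4 = {d, e, g, k}  B5 = {a, d, i, k}  B6 = {d, e, j, k}  B7 = {d, h, j, k}  B8 = {b, c, g, k}
Tree: B1–B2, B2–B3, B3–B4, B2–B5, B4–B6, B6–B7, B3–B8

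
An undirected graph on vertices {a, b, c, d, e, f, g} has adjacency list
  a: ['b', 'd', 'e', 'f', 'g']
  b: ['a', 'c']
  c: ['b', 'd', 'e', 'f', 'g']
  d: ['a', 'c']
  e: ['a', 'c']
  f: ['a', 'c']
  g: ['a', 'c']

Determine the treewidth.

A width-2 tree decomposition is:
Bags: B1 = {a, c, f}  B2 = {a, c, d}  B3 = {a, b, c}  B4 = {a, c, g}  B5 = {a, c, e}
Tree: B1–B2, B2–B3, B3–B4, B4–B5
Each bag holds 3 vertices, so the decomposition has width 2, which upper-bounds the treewidth. Since a–f–c–d–a is a cycle in G, G is not acyclic. Forests are exactly the graphs of treewidth ≤ 1, so tw(G) ≥ 2. Combining the bounds, tw(G) = 2.

2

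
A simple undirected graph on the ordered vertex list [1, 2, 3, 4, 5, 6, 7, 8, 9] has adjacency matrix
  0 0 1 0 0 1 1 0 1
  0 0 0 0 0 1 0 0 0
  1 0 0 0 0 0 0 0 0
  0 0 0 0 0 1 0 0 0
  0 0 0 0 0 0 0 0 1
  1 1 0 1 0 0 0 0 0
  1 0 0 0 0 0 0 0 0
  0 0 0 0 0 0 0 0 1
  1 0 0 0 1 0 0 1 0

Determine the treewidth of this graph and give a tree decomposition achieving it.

Every bag has size at most 2, so the width is 2 − 1 = 1 and tw(G) ≤ 1. Any graph with an edge has treewidth ≥ 1, and G has the edge 4–6. Therefore the treewidth is 1.

Treewidth 1.
Bags: B1 = {4, 6}  B2 = {1, 6}  B3 = {1, 9}  B4 = {1, 3}  B5 = {5, 9}  B6 = {8, 9}  B7 = {2, 6}  B8 = {1, 7}
Tree: B1–B2, B2–B3, B3–B4, B3–B5, B5–B6, B2–B7, B4–B8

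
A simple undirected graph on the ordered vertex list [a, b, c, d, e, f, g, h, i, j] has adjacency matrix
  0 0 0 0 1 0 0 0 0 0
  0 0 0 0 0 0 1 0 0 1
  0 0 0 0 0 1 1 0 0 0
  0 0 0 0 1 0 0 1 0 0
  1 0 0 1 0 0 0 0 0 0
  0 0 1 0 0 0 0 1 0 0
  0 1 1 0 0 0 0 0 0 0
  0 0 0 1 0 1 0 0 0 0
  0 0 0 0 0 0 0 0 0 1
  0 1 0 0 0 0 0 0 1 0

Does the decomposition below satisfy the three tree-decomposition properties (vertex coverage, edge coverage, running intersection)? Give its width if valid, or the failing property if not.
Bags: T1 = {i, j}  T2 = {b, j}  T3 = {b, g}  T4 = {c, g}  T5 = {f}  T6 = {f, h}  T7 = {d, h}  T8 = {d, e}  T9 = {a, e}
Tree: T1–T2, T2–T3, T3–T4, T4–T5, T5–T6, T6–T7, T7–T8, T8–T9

A tree decomposition must satisfy three properties: every vertex lies in some bag; for every edge, both endpoints lie together in some bag; and for every vertex, the bags containing it form a connected subtree. Here edge (c,f) lies in no bag, so the decomposition is invalid.

No — edge (c,f) lies in no bag.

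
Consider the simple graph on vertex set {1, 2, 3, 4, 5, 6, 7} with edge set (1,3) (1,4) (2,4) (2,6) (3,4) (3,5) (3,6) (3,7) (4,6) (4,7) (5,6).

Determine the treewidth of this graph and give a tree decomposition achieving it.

Treewidth 2.
Bags: B1 = {3, 4, 6}  B2 = {3, 5, 6}  B3 = {1, 3, 4}  B4 = {3, 4, 7}  B5 = {2, 4, 6}
Tree: B1–B2, B1–B3, B3–B4, B1–B5

Each bag holds 3 vertices, so the decomposition has width 2, which upper-bounds the treewidth. On the other hand G contains the 3-clique {2, 4, 6}. A clique must lie in a single bag of any decomposition, so no decomposition can have width below 2. Combining the bounds, tw(G) = 2.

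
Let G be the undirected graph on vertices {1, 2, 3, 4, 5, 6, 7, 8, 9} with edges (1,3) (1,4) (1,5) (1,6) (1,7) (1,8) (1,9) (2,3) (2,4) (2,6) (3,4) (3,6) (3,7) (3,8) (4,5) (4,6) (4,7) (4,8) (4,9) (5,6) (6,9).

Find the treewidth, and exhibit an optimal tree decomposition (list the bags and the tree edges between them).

Every bag has size at most 4, so the width is 4 − 1 = 3 and tw(G) ≤ 3. For the lower bound, the 4 vertices {1, 4, 6, 9} are pairwise adjacent, and any tree decomposition puts a clique entirely inside one bag — forcing width ≥ 3. The upper and lower bounds meet at 3, so that is the treewidth.

Treewidth 3.
One such decomposition:
Bags: B1 = {1, 3, 4, 6}  B2 = {1, 4, 5, 6}  B3 = {2, 3, 4, 6}  B4 = {1, 3, 4, 7}  B5 = {1, 4, 6, 9}  B6 = {1, 3, 4, 8}
Tree: B1–B2, B1–B3, B1–B4, B2–B5, B4–B6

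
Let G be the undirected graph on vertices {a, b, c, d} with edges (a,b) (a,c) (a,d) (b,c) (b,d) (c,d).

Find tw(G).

3

A width-3 tree decomposition is:
Bags: B1 = {a, b, c, d}
Tree: (single bag)
A single bag containing all 4 vertices is trivially a valid decomposition of width 3. For the lower bound, the 4 vertices {a, b, c, d} are pairwise adjacent, and any tree decomposition puts a clique entirely inside one bag — forcing width ≥ 3. Therefore the treewidth is 3.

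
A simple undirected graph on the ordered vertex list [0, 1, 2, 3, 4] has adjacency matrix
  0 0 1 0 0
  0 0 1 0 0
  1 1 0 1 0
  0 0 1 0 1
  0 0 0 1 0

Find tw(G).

A width-1 tree decomposition is:
Bags: B1 = {0, 2}  B2 = {2, 3}  B3 = {1, 2}  B4 = {3, 4}
Tree: B1–B2, B1–B3, B2–B4
Each bag holds 2 vertices, so the decomposition has width 1, which upper-bounds the treewidth. G has an edge, so its treewidth is at least 1. The upper and lower bounds meet at 1, so that is the treewidth.

1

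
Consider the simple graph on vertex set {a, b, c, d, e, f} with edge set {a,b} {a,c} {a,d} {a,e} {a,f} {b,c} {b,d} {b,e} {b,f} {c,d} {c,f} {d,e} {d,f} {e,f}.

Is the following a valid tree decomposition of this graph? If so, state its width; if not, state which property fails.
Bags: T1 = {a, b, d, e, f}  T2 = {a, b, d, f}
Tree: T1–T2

A tree decomposition must satisfy three properties: every vertex lies in some bag; for every edge, both endpoints lie together in some bag; and for every vertex, the bags containing it form a connected subtree. Here vertex c appears in no bag, so the decomposition is invalid.

No — vertex c appears in no bag.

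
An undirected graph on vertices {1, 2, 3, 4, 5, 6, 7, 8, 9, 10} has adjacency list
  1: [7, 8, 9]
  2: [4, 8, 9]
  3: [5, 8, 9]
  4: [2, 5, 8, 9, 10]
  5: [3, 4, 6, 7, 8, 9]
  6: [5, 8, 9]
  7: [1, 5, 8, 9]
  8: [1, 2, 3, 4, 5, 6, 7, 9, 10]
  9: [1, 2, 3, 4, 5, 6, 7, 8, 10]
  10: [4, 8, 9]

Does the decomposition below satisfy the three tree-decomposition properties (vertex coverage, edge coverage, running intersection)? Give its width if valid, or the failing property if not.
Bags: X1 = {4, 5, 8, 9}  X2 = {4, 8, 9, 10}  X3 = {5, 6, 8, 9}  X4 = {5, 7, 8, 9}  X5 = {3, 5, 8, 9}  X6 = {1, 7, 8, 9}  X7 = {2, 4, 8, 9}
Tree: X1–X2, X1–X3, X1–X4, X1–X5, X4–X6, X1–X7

Yes; width 3.

Checking the three conditions: (i) the bags cover all of {1, 2, 3, 4, 5, 6, 7, 8, 9, 10}; (ii) for each edge, some bag contains both endpoints; (iii) the bags containing any fixed vertex form a subtree. All hold, so the decomposition is valid with width 4 − 1 = 3.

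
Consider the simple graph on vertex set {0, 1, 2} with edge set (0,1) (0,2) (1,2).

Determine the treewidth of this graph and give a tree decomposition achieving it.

Treewidth 2.
Bags: B1 = {0, 1, 2}
Tree: (single bag)

A single bag containing all 3 vertices is trivially a valid decomposition of width 2. For the lower bound, the 3 vertices {0, 1, 2} are pairwise adjacent, and any tree decomposition puts a clique entirely inside one bag — forcing width ≥ 2. Therefore the treewidth is 2.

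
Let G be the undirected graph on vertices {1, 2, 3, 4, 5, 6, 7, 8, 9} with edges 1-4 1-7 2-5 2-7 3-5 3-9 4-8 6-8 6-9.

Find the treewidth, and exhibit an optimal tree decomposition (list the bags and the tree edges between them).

Every bag has size at most 3, so the width is 3 − 1 = 2 and tw(G) ≤ 2. For the lower bound, G contains the cycle 2–5–3–9–6–8–4–1–7–2, so G is not a forest; only forests have treewidth ≤ 1, hence tw(G) ≥ 2. The upper and lower bounds meet at 2, so that is the treewidth.

Treewidth 2.
One optimal decomposition is:
Bags: B1 = {2, 3, 5}  B2 = {2, 3, 9}  B3 = {2, 6, 9}  B4 = {2, 6, 8}  B5 = {2, 4, 8}  B6 = {1, 2, 4}  B7 = {1, 2, 7}
Tree: B1–B2, B2–B3, B3–B4, B4–B5, B5–B6, B6–B7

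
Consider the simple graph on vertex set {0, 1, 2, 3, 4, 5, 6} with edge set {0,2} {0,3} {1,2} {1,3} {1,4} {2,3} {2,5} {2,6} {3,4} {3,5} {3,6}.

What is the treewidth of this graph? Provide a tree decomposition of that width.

Every bag has size at most 3, so the width is 3 − 1 = 2 and tw(G) ≤ 2. For the lower bound, the 3 vertices {0, 2, 3} are pairwise adjacent, and any tree decomposition puts a clique entirely inside one bag — forcing width ≥ 2. Combining the bounds, tw(G) = 2.

Treewidth 2.
Bags: B1 = {1, 2, 3}  B2 = {1, 3, 4}  B3 = {0, 2, 3}  B4 = {2, 3, 6}  B5 = {2, 3, 5}
Tree: B1–B2, B1–B3, B3–B4, B4–B5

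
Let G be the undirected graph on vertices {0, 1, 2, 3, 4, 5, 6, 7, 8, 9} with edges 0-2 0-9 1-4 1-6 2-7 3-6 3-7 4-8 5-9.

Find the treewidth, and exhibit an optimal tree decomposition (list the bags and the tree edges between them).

Every bag has size at most 2, so the width is 2 − 1 = 1 and tw(G) ≤ 1. Any graph with an edge has treewidth ≥ 1, and G has the edge 5–9. Therefore the treewidth is 1.

Treewidth 1.
One optimal decomposition is:
Bags: B1 = {5, 9}  B2 = {0, 9}  B3 = {0, 2}  B4 = {2, 7}  B5 = {3, 7}  B6 = {3, 6}  B7 = {1, 6}  B8 = {1, 4}  B9 = {4, 8}
Tree: B1–B2, B2–B3, B3–B4, B4–B5, B5–B6, B6–B7, B7–B8, B8–B9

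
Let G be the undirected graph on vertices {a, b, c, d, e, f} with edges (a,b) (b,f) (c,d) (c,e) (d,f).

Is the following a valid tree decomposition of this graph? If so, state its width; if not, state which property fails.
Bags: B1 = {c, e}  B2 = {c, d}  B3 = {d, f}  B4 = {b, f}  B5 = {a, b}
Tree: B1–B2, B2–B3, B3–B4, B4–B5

Yes; width 1.

Checking the three conditions: (i) the bags cover all of {a, b, c, d, e, f}; (ii) for each edge, some bag contains both endpoints; (iii) the bags containing any fixed vertex form a subtree. All hold, so the decomposition is valid with width 2 − 1 = 1.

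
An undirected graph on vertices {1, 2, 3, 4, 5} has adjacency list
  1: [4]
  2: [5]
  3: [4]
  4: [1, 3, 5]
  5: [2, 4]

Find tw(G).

A width-1 tree decomposition is:
Bags: B1 = {4, 5}  B2 = {1, 4}  B3 = {2, 5}  B4 = {3, 4}
Tree: B1–B2, B1–B3, B2–B4
Every bag has size at most 2, so the width is 2 − 1 = 1 and tw(G) ≤ 1. Since G has at least one edge (e.g. 4–5), it is not an edgeless graph, so tw(G) ≥ 1. The upper and lower bounds meet at 1, so that is the treewidth.

1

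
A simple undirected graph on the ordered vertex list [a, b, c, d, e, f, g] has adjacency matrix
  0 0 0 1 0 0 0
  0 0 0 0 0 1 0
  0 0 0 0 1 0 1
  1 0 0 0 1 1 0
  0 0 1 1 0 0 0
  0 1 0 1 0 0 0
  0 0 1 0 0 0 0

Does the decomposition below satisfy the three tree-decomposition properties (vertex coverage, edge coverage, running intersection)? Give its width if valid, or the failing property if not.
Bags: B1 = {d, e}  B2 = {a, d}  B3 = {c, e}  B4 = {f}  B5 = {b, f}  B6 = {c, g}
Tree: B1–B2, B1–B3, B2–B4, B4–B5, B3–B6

No — edge (d,f) lies in no bag.

A tree decomposition must satisfy three properties: every vertex lies in some bag; for every edge, both endpoints lie together in some bag; and for every vertex, the bags containing it form a connected subtree. Here edge (d,f) lies in no bag, so the decomposition is invalid.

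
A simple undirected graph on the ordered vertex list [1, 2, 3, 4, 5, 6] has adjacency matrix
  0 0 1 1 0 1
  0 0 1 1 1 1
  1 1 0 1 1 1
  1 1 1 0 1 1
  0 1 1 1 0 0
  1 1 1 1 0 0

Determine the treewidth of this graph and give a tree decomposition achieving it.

Treewidth 3.
One such decomposition:
Bags: B1 = {2, 3, 4, 6}  B2 = {2, 3, 4, 5}  B3 = {1, 3, 4, 6}
Tree: B1–B2, B1–B3

Every bag has size at most 4, so the width is 4 − 1 = 3 and tw(G) ≤ 3. For the lower bound, the 4 vertices {1, 3, 4, 6} are pairwise adjacent, and any tree decomposition puts a clique entirely inside one bag — forcing width ≥ 3. Combining the bounds, tw(G) = 3.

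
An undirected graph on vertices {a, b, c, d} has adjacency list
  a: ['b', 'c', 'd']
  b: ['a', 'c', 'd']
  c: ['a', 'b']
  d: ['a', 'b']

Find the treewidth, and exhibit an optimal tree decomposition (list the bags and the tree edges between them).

Treewidth 2.
One optimal decomposition is:
Bags: B1 = {a, b, c}  B2 = {a, b, d}
Tree: B1–B2

Each bag holds 3 vertices, so the decomposition has width 2, which upper-bounds the treewidth. For the lower bound, the 3 vertices {a, b, d} are pairwise adjacent, and any tree decomposition puts a clique entirely inside one bag — forcing width ≥ 2. The upper and lower bounds meet at 2, so that is the treewidth.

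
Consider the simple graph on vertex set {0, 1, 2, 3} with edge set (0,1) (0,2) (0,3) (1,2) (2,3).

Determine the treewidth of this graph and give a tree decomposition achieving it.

The largest bag has 3 vertices, giving width 2; this decomposition certifies tw(G) ≤ 2. Conversely, {0, 1, 2} is a clique of size 3, and the vertices of any clique must share a bag in every tree decomposition; so some bag has ≥ 3 vertices and tw(G) ≥ 2. Hence tw(G) = 2 exactly.

Treewidth 2.
Bags: B1 = {0, 1, 2}  B2 = {0, 2, 3}
Tree: B1–B2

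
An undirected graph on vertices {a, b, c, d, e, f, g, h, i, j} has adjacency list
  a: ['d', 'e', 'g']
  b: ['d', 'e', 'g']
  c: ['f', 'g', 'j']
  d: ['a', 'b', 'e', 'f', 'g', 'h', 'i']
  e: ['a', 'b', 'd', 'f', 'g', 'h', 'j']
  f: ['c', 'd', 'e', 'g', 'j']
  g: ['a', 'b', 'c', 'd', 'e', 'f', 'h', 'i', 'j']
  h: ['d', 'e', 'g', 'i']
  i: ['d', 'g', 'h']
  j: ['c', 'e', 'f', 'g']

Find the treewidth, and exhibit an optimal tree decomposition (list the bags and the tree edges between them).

Treewidth 3.
One such decomposition:
Bags: B1 = {d, e, g, h}  B2 = {b, d, e, g}  B3 = {d, g, h, i}  B4 = {d, e, f, g}  B5 = {a, d, e, g}  B6 = {e, f, g, j}  B7 = {c, f, g, j}
Tree: B1–B2, B1–B3, B1–B4, B2–B5, B4–B6, B6–B7

The largest bag has 4 vertices, giving width 3; this decomposition certifies tw(G) ≤ 3. On the other hand G contains the 4-clique {d, e, g, h}. A clique must lie in a single bag of any decomposition, so no decomposition can have width below 3. Combining the bounds, tw(G) = 3.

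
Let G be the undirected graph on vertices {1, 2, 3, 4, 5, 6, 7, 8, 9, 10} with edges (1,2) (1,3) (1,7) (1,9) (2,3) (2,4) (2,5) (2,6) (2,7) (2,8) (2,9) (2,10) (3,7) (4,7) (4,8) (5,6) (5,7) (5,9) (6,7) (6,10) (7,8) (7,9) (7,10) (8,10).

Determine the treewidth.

3

A width-3 tree decomposition is:
Bags: B1 = {2, 7, 8, 10}  B2 = {2, 6, 7, 10}  B3 = {2, 5, 6, 7}  B4 = {2, 5, 7, 9}  B5 = {1, 2, 7, 9}  B6 = {2, 4, 7, 8}  B7 = {1, 2, 3, 7}
Tree: B1–B2, B2–B3, B3–B4, B4–B5, B1–B6, B5–B7
The largest bag has 4 vertices, giving width 3; this decomposition certifies tw(G) ≤ 3. On the other hand G contains the 4-clique {1, 2, 7, 9}. A clique must lie in a single bag of any decomposition, so no decomposition can have width below 3. Hence tw(G) = 3 exactly.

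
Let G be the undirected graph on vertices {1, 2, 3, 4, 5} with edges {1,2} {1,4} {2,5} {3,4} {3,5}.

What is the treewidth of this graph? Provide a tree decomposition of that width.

Treewidth 2.
One optimal decomposition is:
Bags: B1 = {1, 2, 5}  B2 = {1, 3, 5}  B3 = {1, 3, 4}
Tree: B1–B2, B2–B3

Each bag holds 3 vertices, so the decomposition has width 2, which upper-bounds the treewidth. Since 1–2–5–3–4–1 is a cycle in G, G is not acyclic. Forests are exactly the graphs of treewidth ≤ 1, so tw(G) ≥ 2. Hence tw(G) = 2 exactly.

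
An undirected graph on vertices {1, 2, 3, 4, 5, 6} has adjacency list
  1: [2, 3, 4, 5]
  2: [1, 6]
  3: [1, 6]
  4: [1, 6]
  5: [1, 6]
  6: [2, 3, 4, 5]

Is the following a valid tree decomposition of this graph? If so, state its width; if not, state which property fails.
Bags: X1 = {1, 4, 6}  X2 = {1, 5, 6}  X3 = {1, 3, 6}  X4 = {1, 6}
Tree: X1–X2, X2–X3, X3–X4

A tree decomposition must satisfy three properties: every vertex lies in some bag; for every edge, both endpoints lie together in some bag; and for every vertex, the bags containing it form a connected subtree. Here vertex 2 appears in no bag, so the decomposition is invalid.

No — vertex 2 appears in no bag.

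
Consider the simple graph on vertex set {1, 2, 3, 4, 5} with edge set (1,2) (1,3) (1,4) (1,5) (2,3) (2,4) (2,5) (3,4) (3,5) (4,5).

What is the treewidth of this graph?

4

A width-4 tree decomposition is:
Bags: B1 = {1, 2, 3, 4, 5}
Tree: (single bag)
With just one bag of size 5, the width is 5 − 1 = 4, so tw(G) ≤ 4. On the other hand G contains the 5-clique {1, 2, 3, 4, 5}. A clique must lie in a single bag of any decomposition, so no decomposition can have width below 4. Therefore the treewidth is 4.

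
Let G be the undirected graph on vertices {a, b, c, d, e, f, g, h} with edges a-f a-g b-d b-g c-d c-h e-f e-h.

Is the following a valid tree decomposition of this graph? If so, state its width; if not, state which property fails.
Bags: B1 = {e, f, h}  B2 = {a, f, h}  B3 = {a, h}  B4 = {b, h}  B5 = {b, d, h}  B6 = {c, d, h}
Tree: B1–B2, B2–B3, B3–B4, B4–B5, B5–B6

A tree decomposition must satisfy three properties: every vertex lies in some bag; for every edge, both endpoints lie together in some bag; and for every vertex, the bags containing it form a connected subtree. Here vertex g appears in no bag, so the decomposition is invalid.

No — vertex g appears in no bag.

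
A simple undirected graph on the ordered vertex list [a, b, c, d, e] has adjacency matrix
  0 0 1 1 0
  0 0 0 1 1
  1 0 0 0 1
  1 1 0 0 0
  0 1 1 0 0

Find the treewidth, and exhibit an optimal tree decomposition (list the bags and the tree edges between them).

The largest bag has 3 vertices, giving width 2; this decomposition certifies tw(G) ≤ 2. Since b–d–a–c–e–b is a cycle in G, G is not acyclic. Forests are exactly the graphs of treewidth ≤ 1, so tw(G) ≥ 2. Hence tw(G) = 2 exactly.

Treewidth 2.
One such decomposition:
Bags: B1 = {a, b, d}  B2 = {a, b, c}  B3 = {b, c, e}
Tree: B1–B2, B2–B3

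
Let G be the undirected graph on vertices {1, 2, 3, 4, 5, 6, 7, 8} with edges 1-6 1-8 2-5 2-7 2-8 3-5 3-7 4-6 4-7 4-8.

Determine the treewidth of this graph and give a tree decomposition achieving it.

Treewidth 2.
One such decomposition:
Bags: B1 = {2, 3, 5}  B2 = {2, 3, 7}  B3 = {2, 7, 8}  B4 = {4, 7, 8}  B5 = {1, 4, 8}  B6 = {1, 4, 6}
Tree: B1–B2, B2–B3, B3–B4, B4–B5, B5–B6

The largest bag has 3 vertices, giving width 2; this decomposition certifies tw(G) ≤ 2. Since 5–3–7–2–5 is a cycle in G, G is not acyclic. Forests are exactly the graphs of treewidth ≤ 1, so tw(G) ≥ 2. Therefore the treewidth is 2.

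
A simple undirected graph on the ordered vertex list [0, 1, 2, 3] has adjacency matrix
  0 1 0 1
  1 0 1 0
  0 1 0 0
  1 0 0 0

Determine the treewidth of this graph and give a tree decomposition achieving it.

Each bag holds 2 vertices, so the decomposition has width 1, which upper-bounds the treewidth. Any graph with an edge has treewidth ≥ 1, and G has the edge 2–1. Hence tw(G) = 1 exactly.

Treewidth 1.
One optimal decomposition is:
Bags: B1 = {1, 2}  B2 = {0, 1}  B3 = {0, 3}
Tree: B1–B2, B2–B3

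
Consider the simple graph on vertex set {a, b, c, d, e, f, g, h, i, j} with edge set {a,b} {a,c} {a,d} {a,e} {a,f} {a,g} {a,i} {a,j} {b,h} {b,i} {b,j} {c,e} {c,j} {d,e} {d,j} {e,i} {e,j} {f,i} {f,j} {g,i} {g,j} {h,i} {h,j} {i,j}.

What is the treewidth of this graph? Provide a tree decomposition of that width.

Each bag holds 4 vertices, so the decomposition has width 3, which upper-bounds the treewidth. On the other hand G contains the 4-clique {b, h, i, j}. A clique must lie in a single bag of any decomposition, so no decomposition can have width below 3. Hence tw(G) = 3 exactly.

Treewidth 3.
Bags: B1 = {a, f, i, j}  B2 = {a, b, i, j}  B3 = {a, e, i, j}  B4 = {a, d, e, j}  B5 = {a, c, e, j}  B6 = {a, g, i, j}  B7 = {b, h, i, j}
Tree: B1–B2, B1–B3, B3–B4, B4–B5, B3–B6, B2–B7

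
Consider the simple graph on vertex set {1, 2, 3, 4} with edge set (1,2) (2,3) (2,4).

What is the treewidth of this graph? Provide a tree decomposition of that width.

Treewidth 1.
Bags: B1 = {2, 3}  B2 = {2, 4}  B3 = {1, 2}
Tree: B1–B2, B1–B3

Each bag holds 2 vertices, so the decomposition has width 1, which upper-bounds the treewidth. Since G has at least one edge (e.g. 3–2), it is not an edgeless graph, so tw(G) ≥ 1. The upper and lower bounds meet at 1, so that is the treewidth.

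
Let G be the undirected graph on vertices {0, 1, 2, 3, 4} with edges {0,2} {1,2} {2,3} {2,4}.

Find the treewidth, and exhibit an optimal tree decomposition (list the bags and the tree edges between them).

Treewidth 1.
One such decomposition:
Bags: B1 = {2, 3}  B2 = {2, 4}  B3 = {0, 2}  B4 = {1, 2}
Tree: B1–B2, B1–B3, B3–B4

Every bag has size at most 2, so the width is 2 − 1 = 1 and tw(G) ≤ 1. Since G has at least one edge (e.g. 2–3), it is not an edgeless graph, so tw(G) ≥ 1. Therefore the treewidth is 1.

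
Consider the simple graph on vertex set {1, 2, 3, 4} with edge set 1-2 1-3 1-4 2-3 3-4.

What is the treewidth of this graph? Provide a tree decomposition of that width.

Treewidth 2.
One such decomposition:
Bags: B1 = {1, 3, 4}  B2 = {1, 2, 3}
Tree: B1–B2

Every bag has size at most 3, so the width is 3 − 1 = 2 and tw(G) ≤ 2. For the lower bound, the 3 vertices {1, 2, 3} are pairwise adjacent, and any tree decomposition puts a clique entirely inside one bag — forcing width ≥ 2. Therefore the treewidth is 2.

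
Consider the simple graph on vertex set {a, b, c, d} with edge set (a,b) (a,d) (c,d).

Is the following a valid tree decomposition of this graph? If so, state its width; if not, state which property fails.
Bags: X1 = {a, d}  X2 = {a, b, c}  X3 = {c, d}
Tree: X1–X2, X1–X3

A tree decomposition must satisfy three properties: every vertex lies in some bag; for every edge, both endpoints lie together in some bag; and for every vertex, the bags containing it form a connected subtree. Here bags containing vertex c are not connected in the tree, so the decomposition is invalid.

No — bags containing vertex c are not connected in the tree.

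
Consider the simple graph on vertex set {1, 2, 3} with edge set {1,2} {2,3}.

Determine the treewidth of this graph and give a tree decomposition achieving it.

Treewidth 1.
One such decomposition:
Bags: B1 = {2, 3}  B2 = {1, 2}
Tree: B1–B2

Each bag holds 2 vertices, so the decomposition has width 1, which upper-bounds the treewidth. Since G has at least one edge (e.g. 3–2), it is not an edgeless graph, so tw(G) ≥ 1. Combining the bounds, tw(G) = 1.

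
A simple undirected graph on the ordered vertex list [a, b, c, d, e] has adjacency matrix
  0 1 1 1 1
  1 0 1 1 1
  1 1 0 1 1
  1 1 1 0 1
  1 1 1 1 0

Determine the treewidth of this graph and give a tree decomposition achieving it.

With just one bag of size 5, the width is 5 − 1 = 4, so tw(G) ≤ 4. For the lower bound, the 5 vertices {a, b, c, d, e} are pairwise adjacent, and any tree decomposition puts a clique entirely inside one bag — forcing width ≥ 4. Combining the bounds, tw(G) = 4.

Treewidth 4.
Bags: B1 = {a, b, c, d, e}
Tree: (single bag)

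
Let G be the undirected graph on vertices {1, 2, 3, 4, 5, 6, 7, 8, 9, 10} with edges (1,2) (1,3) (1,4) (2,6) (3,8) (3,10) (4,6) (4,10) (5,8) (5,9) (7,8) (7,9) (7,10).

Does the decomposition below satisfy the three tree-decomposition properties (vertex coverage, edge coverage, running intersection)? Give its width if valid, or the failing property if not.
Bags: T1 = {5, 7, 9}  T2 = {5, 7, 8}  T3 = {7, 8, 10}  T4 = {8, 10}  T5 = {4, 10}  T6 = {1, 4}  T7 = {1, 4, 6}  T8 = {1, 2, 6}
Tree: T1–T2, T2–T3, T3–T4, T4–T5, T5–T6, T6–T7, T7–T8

A tree decomposition must satisfy three properties: every vertex lies in some bag; for every edge, both endpoints lie together in some bag; and for every vertex, the bags containing it form a connected subtree. Here vertex 3 appears in no bag, so the decomposition is invalid.

No — vertex 3 appears in no bag.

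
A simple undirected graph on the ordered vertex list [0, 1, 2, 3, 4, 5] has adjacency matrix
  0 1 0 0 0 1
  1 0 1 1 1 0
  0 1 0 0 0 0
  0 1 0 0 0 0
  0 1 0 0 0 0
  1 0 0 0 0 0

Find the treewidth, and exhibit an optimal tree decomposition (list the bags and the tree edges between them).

Treewidth 1.
Bags: B1 = {0, 1}  B2 = {1, 4}  B3 = {1, 2}  B4 = {1, 3}  B5 = {0, 5}
Tree: B1–B2, B1–B3, B3–B4, B1–B5

Every bag has size at most 2, so the width is 2 − 1 = 1 and tw(G) ≤ 1. G has an edge, so its treewidth is at least 1. Therefore the treewidth is 1.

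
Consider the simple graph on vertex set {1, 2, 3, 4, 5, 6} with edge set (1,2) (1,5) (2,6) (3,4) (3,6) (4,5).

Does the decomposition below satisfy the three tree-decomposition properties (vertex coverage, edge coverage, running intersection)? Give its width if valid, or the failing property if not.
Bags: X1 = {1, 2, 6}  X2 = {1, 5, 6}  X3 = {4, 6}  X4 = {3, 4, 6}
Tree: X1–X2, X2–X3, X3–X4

No — edge (5,4) lies in no bag.

A tree decomposition must satisfy three properties: every vertex lies in some bag; for every edge, both endpoints lie together in some bag; and for every vertex, the bags containing it form a connected subtree. Here edge (5,4) lies in no bag, so the decomposition is invalid.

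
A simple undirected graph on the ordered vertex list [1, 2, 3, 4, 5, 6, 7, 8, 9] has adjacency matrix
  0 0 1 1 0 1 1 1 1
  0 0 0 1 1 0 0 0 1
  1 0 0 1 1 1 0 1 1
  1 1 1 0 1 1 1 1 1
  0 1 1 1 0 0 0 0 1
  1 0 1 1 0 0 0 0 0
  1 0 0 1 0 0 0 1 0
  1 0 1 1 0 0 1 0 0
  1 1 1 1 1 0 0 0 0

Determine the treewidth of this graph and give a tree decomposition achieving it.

Each bag holds 4 vertices, so the decomposition has width 3, which upper-bounds the treewidth. Conversely, {1, 3, 4, 8} is a clique of size 4, and the vertices of any clique must share a bag in every tree decomposition; so some bag has ≥ 4 vertices and tw(G) ≥ 3. Hence tw(G) = 3 exactly.

Treewidth 3.
One such decomposition:
Bags: B1 = {3, 4, 5, 9}  B2 = {1, 3, 4, 9}  B3 = {1, 3, 4, 8}  B4 = {1, 4, 7, 8}  B5 = {1, 3, 4, 6}  B6 = {2, 4, 5, 9}
Tree: B1–B2, B2–B3, B3–B4, B2–B5, B1–B6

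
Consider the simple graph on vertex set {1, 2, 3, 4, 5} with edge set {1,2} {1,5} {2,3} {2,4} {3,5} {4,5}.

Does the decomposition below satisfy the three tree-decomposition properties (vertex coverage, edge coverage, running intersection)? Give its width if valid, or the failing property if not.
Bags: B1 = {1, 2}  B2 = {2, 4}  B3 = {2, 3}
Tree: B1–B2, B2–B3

A tree decomposition must satisfy three properties: every vertex lies in some bag; for every edge, both endpoints lie together in some bag; and for every vertex, the bags containing it form a connected subtree. Here vertex 5 appears in no bag, so the decomposition is invalid.

No — vertex 5 appears in no bag.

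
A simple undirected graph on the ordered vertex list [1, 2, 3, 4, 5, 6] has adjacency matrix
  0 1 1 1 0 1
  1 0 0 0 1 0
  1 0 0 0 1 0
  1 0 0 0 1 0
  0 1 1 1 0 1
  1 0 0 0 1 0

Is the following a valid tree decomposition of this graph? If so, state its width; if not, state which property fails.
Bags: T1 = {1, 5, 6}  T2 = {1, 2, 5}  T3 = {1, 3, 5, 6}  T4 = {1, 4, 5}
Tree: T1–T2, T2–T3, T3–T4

A tree decomposition must satisfy three properties: every vertex lies in some bag; for every edge, both endpoints lie together in some bag; and for every vertex, the bags containing it form a connected subtree. Here bags containing vertex 6 are not connected in the tree, so the decomposition is invalid.

No — bags containing vertex 6 are not connected in the tree.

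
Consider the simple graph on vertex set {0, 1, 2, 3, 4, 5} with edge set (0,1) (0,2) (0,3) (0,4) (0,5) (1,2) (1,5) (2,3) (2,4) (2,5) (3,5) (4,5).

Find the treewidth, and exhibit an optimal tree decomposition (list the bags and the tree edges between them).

The largest bag has 4 vertices, giving width 3; this decomposition certifies tw(G) ≤ 3. On the other hand G contains the 4-clique {0, 1, 2, 5}. A clique must lie in a single bag of any decomposition, so no decomposition can have width below 3. Hence tw(G) = 3 exactly.

Treewidth 3.
One such decomposition:
Bags: B1 = {0, 1, 2, 5}  B2 = {0, 2, 3, 5}  B3 = {0, 2, 4, 5}
Tree: B1–B2, B2–B3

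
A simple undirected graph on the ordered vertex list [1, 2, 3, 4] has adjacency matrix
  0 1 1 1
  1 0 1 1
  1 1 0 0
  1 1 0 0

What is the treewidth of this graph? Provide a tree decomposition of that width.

Each bag holds 3 vertices, so the decomposition has width 2, which upper-bounds the treewidth. For the lower bound, the 3 vertices {1, 2, 3} are pairwise adjacent, and any tree decomposition puts a clique entirely inside one bag — forcing width ≥ 2. The upper and lower bounds meet at 2, so that is the treewidth.

Treewidth 2.
One such decomposition:
Bags: B1 = {1, 2, 3}  B2 = {1, 2, 4}
Tree: B1–B2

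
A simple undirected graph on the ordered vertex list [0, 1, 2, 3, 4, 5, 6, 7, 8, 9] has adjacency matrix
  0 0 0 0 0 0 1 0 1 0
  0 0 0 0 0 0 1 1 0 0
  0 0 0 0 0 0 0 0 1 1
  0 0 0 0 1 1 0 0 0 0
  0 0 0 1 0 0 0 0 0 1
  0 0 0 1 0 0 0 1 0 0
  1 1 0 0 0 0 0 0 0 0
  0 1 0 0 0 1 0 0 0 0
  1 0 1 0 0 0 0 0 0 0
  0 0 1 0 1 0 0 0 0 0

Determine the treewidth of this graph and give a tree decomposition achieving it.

Treewidth 2.
One such decomposition:
Bags: B1 = {0, 2, 8}  B2 = {0, 2, 6}  B3 = {1, 2, 6}  B4 = {1, 2, 7}  B5 = {2, 5, 7}  B6 = {2, 3, 5}  B7 = {2, 3, 4}  B8 = {2, 4, 9}
Tree: B1–B2, B2–B3, B3–B4, B4–B5, B5–B6, B6–B7, B7–B8

Each bag holds 3 vertices, so the decomposition has width 2, which upper-bounds the treewidth. The edges 2–8–0–6–1–7–5–3–4–9–2 form a cycle, so G is not a tree and its treewidth is at least 2. Therefore the treewidth is 2.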